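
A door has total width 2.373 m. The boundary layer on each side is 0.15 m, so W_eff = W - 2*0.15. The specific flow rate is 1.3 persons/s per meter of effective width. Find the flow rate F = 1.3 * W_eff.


W_eff = 2.373 - 0.30 = 2.073 m
F = 1.3 * 2.073 = 2.6949 persons/s

2.6949 persons/s


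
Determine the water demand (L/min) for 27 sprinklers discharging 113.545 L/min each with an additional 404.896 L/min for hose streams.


Sprinkler demand = 27 * 113.545 = 3065.715 L/min
Total = 3065.715 + 404.896 = 3470.611 L/min

3470.611 L/min


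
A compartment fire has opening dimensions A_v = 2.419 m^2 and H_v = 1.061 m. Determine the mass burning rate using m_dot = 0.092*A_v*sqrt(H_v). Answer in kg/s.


sqrt(H_v) = 1.0300
m_dot = 0.092 * 2.419 * 1.0300 = 0.22924 kg/s

0.22924 kg/s


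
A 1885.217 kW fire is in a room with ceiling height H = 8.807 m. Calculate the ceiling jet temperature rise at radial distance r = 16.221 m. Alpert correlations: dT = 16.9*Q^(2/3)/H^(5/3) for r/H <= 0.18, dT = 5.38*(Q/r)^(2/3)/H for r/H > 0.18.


r/H = 16.221 / 8.807 = 1.8418
r/H > 0.18, so dT = 5.38*(Q/r)^(2/3)/H
Q/r = 116.22
(Q/r)^(2/3) = 23.815
dT = 5.38 * 23.815 / 8.807 = 14.548 K

14.548 K


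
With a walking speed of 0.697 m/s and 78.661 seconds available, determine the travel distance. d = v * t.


d = 0.697 * 78.661 = 54.827 m

54.827 m


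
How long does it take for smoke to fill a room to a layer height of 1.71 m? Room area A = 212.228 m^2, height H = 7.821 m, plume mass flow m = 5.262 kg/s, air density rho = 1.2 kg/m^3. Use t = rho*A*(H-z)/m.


H - z = 6.111 m
t = 1.2 * 212.228 * 6.111 / 5.262 = 295.76 s

295.76 s


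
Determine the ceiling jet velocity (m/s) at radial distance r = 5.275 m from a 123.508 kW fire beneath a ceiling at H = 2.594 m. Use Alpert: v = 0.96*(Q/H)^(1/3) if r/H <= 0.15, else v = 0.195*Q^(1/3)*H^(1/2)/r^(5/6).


r/H = 5.275 / 2.594 = 2.0335
r/H > 0.15, so v = 0.195*Q^(1/3)*H^(1/2)/r^(5/6)
Q^(1/3) = 4.9800
H^(1/2) = 1.6106
r^(5/6) = 3.9981
v = 0.195 * 4.9800 * 1.6106 / 3.9981 = 0.39120 m/s

0.39120 m/s


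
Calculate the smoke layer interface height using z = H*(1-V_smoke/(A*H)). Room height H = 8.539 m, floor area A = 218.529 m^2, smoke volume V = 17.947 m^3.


V/(A*H) = 0.0096178
1 - 0.0096178 = 0.99038
z = 8.539 * 0.99038 = 8.4569 m

8.4569 m


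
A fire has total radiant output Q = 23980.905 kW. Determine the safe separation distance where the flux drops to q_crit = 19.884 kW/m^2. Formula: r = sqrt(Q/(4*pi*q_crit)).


4*pi*q_crit = 249.87
Q/(4*pi*q_crit) = 95.974
r = sqrt(95.974) = 9.7966 m

9.7966 m


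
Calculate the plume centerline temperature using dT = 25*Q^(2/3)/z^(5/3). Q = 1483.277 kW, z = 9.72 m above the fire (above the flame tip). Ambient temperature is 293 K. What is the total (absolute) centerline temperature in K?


Q^(2/3) = 130.06
z^(5/3) = 44.270
dT = 25 * 130.06 / 44.270 = 73.448 K
T = 293 + 73.448 = 366.45 K

366.45 K


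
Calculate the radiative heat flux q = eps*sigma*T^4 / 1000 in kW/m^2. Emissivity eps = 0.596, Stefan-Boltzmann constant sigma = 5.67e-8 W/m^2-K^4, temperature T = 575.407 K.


T^4 = 1.0962e+11
q = 0.596 * 5.67e-8 * 1.0962e+11 / 1000 = 3.7045 kW/m^2

3.7045 kW/m^2


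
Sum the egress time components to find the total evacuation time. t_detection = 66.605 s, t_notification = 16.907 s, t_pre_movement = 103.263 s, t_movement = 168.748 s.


Total = 66.605 + 16.907 + 103.263 + 168.748 = 355.523 s

355.523 s


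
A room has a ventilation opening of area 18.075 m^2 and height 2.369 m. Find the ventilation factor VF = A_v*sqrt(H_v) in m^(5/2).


sqrt(H_v) = 1.5392
VF = 18.075 * 1.5392 = 27.820 m^(5/2)

27.820 m^(5/2)


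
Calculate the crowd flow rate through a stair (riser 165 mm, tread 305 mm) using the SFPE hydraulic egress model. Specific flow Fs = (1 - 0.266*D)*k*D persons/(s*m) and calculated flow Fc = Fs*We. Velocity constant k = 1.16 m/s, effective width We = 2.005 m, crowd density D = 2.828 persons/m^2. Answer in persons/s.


1 - 0.266*D = 1 - 0.266*2.828 = 0.24775
Fs = 0.24775 * 1.16 * 2.828 = 0.81275 persons/(s*m)
Fc = 0.81275 * 2.005 = 1.6296 persons/s

1.6296 persons/s


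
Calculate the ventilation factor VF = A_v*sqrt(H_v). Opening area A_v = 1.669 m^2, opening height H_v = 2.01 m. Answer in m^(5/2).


sqrt(H_v) = 1.4177
VF = 1.669 * 1.4177 = 2.3662 m^(5/2)

2.3662 m^(5/2)


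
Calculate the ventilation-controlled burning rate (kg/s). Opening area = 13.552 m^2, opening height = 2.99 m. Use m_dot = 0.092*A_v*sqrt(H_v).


sqrt(H_v) = 1.7292
m_dot = 0.092 * 13.552 * 1.7292 = 2.1559 kg/s

2.1559 kg/s


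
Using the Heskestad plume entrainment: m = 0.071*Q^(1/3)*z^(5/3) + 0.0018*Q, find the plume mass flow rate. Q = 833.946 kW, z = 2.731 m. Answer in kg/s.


Q^(1/3) = 9.4127
z^(5/3) = 5.3358
First term = 0.071 * 9.4127 * 5.3358 = 3.5659
Second term = 0.0018 * 833.946 = 1.5011
m = 5.0670 kg/s

5.0670 kg/s


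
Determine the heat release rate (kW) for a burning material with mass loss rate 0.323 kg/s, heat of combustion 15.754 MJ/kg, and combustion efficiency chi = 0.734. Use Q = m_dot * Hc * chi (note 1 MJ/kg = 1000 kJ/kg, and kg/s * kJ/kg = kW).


Hc = 15.754 MJ/kg = 15.754 * 1000 kJ/kg = 15754 kJ/kg
Q = 0.323 kg/s * 15754 kJ/kg * 0.734 = 3735.0 kW

3735.0 kW


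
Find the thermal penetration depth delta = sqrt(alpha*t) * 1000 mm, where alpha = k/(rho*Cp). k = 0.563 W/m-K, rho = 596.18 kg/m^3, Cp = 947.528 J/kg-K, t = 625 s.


alpha = 0.563 / (596.18 * 947.528) = 9.9664e-07 m^2/s
alpha * t = 0.00062290
delta = sqrt(0.00062290) * 1000 = 24.958 mm

24.958 mm


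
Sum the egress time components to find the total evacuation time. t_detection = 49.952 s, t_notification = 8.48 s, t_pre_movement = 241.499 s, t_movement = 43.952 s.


Total = 49.952 + 8.48 + 241.499 + 43.952 = 343.883 s

343.883 s


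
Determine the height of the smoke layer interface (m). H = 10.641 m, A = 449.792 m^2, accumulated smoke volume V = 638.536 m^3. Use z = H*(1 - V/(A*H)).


V/(A*H) = 0.13341
1 - 0.13341 = 0.86659
z = 10.641 * 0.86659 = 9.2214 m

9.2214 m


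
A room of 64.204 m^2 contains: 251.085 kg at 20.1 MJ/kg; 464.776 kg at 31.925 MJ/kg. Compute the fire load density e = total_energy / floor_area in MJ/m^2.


Total energy = 251.085*20.1 + 464.776*31.925
= 5046.809 + 14837.97
= 19884.78 MJ
e = 19884.78 / 64.204 = 309.71 MJ/m^2

309.71 MJ/m^2


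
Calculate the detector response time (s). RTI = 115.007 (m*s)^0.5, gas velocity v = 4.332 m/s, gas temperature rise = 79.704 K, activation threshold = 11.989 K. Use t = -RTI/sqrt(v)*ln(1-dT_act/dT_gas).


dT_act/dT_gas = 0.15042
ln(1 - 0.15042) = -0.16301
t = -115.007 / sqrt(4.332) * -0.16301 = 9.0074 s

9.0074 s


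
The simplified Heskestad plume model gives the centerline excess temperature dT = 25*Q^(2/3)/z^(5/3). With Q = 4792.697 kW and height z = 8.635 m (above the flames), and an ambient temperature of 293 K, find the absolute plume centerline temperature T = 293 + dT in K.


Q^(2/3) = 284.26
z^(5/3) = 36.344
dT = 25 * 284.26 / 36.344 = 195.53 K
T = 293 + 195.53 = 488.53 K

488.53 K


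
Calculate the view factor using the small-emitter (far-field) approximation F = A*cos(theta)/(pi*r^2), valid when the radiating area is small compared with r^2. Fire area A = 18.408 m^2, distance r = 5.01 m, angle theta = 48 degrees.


cos(48 deg) = 0.66913
pi*r^2 = 78.854
F = 18.408 * 0.66913 / 78.854 = 0.15620

0.15620


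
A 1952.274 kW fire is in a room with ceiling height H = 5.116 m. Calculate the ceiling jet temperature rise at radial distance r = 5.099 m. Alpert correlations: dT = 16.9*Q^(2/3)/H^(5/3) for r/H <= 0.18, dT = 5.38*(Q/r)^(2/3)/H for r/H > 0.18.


r/H = 5.099 / 5.116 = 0.99668
r/H > 0.18, so dT = 5.38*(Q/r)^(2/3)/H
Q/r = 382.87
(Q/r)^(2/3) = 52.727
dT = 5.38 * 52.727 / 5.116 = 55.448 K

55.448 K


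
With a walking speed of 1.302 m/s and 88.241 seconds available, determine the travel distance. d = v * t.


d = 1.302 * 88.241 = 114.89 m

114.89 m


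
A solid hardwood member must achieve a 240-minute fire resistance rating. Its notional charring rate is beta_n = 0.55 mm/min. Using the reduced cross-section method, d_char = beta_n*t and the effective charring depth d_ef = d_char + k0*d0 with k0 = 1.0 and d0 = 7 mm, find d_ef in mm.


d_char = 0.55 * 240 = 132 mm
d_ef = 132 + 1.0*7 = 139 mm

139 mm


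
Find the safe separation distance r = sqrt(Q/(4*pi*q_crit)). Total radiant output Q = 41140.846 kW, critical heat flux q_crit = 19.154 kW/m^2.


4*pi*q_crit = 240.70
Q/(4*pi*q_crit) = 170.92
r = sqrt(170.92) = 13.074 m

13.074 m


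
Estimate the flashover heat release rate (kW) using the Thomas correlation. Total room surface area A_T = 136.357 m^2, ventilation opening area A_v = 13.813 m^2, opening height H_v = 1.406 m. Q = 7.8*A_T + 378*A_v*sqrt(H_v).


7.8*A_T = 1063.6
sqrt(H_v) = 1.1857
378*A_v*sqrt(H_v) = 6191.2
Q = 1063.6 + 6191.2 = 7254.8 kW

7254.8 kW


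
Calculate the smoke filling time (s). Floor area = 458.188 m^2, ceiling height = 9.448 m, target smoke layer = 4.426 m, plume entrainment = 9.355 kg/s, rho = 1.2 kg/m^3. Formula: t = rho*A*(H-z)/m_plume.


H - z = 5.022 m
t = 1.2 * 458.188 * 5.022 / 9.355 = 295.16 s

295.16 s


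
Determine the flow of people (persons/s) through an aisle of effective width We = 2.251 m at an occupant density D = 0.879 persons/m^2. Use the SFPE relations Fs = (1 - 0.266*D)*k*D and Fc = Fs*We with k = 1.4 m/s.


1 - 0.266*D = 1 - 0.266*0.879 = 0.76619
Fs = 0.76619 * 1.4 * 0.879 = 0.94287 persons/(s*m)
Fc = 0.94287 * 2.251 = 2.1224 persons/s

2.1224 persons/s


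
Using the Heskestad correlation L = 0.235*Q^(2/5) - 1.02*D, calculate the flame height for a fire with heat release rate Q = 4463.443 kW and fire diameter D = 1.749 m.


Q^(2/5) = 28.832
0.235 * Q^(2/5) = 6.7754
1.02 * D = 1.7840
L = 4.9914 m

4.9914 m


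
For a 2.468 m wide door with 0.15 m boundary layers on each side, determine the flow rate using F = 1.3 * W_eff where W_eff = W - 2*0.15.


W_eff = 2.468 - 0.30 = 2.168 m
F = 1.3 * 2.168 = 2.8184 persons/s

2.8184 persons/s


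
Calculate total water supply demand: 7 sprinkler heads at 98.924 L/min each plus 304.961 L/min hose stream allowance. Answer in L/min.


Sprinkler demand = 7 * 98.924 = 692.468 L/min
Total = 692.468 + 304.961 = 997.429 L/min

997.429 L/min


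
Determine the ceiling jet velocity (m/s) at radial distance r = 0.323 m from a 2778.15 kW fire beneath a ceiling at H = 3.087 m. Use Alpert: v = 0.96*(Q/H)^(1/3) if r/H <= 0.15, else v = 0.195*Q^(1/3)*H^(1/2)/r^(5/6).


r/H = 0.323 / 3.087 = 0.10463
r/H <= 0.15, so v = 0.96*(Q/H)^(1/3)
Q/H = 899.95
(Q/H)^(1/3) = 9.6547
v = 0.96 * 9.6547 = 9.2685 m/s

9.2685 m/s


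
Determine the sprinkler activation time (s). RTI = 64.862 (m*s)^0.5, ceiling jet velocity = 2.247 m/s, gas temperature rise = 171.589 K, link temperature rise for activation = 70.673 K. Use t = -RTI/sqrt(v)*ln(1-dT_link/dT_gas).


dT_link/dT_gas = 0.41187
ln(1 - 0.41187) = -0.53081
t = -64.862 / sqrt(2.247) * -0.53081 = 22.968 s

22.968 s


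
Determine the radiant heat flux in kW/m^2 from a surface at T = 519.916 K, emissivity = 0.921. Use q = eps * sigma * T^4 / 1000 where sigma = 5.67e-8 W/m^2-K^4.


T^4 = 7.3069e+10
q = 0.921 * 5.67e-8 * 7.3069e+10 / 1000 = 3.8157 kW/m^2

3.8157 kW/m^2


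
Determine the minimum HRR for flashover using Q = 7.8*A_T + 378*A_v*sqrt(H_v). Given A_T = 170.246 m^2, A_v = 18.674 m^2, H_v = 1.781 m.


7.8*A_T = 1327.9
sqrt(H_v) = 1.3345
378*A_v*sqrt(H_v) = 9420.2
Q = 1327.9 + 9420.2 = 10748 kW

10748 kW


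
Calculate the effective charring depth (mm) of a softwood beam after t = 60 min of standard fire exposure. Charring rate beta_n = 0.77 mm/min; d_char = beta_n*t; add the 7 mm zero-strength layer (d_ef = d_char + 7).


d_char = 0.77 * 60 = 46.2 mm
d_ef = 46.2 + 1.0*7 = 53.2 mm

53.2 mm


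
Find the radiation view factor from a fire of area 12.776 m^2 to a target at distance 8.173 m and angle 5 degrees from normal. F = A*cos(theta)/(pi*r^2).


cos(5 deg) = 0.99619
pi*r^2 = 209.85
F = 12.776 * 0.99619 / 209.85 = 0.060649

0.060649


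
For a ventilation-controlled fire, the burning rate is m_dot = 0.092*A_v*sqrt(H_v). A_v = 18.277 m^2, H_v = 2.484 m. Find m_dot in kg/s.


sqrt(H_v) = 1.5761
m_dot = 0.092 * 18.277 * 1.5761 = 2.6501 kg/s

2.6501 kg/s


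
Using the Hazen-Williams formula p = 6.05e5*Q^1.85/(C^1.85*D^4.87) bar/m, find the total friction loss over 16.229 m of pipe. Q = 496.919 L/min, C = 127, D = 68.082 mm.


Q^1.85 = 97303
C^1.85 = 7799.0
D^4.87 = 8.4502e+08
p/m = 0.0089326 bar/m
p_total = 0.0089326 * 16.229 = 0.14497 bar

0.14497 bar


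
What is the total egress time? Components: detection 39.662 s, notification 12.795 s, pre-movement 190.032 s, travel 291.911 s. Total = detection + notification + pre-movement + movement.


Total = 39.662 + 12.795 + 190.032 + 291.911 = 534.4 s

534.4 s


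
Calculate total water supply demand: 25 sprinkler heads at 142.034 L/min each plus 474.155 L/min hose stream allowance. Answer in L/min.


Sprinkler demand = 25 * 142.034 = 3550.85 L/min
Total = 3550.85 + 474.155 = 4025.005 L/min

4025.005 L/min


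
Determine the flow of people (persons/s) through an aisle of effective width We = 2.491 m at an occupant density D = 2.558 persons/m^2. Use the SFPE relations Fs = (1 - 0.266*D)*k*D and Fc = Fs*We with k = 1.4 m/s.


1 - 0.266*D = 1 - 0.266*2.558 = 0.31957
Fs = 0.31957 * 1.4 * 2.558 = 1.1445 persons/(s*m)
Fc = 1.1445 * 2.491 = 2.8508 persons/s

2.8508 persons/s


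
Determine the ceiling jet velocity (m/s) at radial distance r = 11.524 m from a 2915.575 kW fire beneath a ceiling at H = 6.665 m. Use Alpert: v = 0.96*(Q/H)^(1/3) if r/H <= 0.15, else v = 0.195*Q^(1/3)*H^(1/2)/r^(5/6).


r/H = 11.524 / 6.665 = 1.7290
r/H > 0.15, so v = 0.195*Q^(1/3)*H^(1/2)/r^(5/6)
Q^(1/3) = 14.286
H^(1/2) = 2.5817
r^(5/6) = 7.6678
v = 0.195 * 14.286 * 2.5817 / 7.6678 = 0.93794 m/s

0.93794 m/s


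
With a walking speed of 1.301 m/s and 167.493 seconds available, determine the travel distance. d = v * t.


d = 1.301 * 167.493 = 217.91 m

217.91 m


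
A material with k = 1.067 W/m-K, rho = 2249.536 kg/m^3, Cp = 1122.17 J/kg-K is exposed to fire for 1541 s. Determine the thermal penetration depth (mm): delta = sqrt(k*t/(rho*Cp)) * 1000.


alpha = 1.067 / (2249.536 * 1122.17) = 4.2268e-07 m^2/s
alpha * t = 0.00065135
delta = sqrt(0.00065135) * 1000 = 25.522 mm

25.522 mm


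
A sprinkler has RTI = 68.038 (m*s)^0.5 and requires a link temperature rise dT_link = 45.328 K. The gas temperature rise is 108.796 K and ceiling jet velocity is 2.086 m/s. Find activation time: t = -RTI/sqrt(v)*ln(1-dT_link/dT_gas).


dT_link/dT_gas = 0.41663
ln(1 - 0.41663) = -0.53894
t = -68.038 / sqrt(2.086) * -0.53894 = 25.388 s

25.388 s


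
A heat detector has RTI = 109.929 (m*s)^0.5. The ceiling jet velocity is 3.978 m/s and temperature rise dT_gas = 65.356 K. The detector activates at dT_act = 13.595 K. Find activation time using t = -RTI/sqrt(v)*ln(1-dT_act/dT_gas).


dT_act/dT_gas = 0.20801
ln(1 - 0.20801) = -0.23321
t = -109.929 / sqrt(3.978) * -0.23321 = 12.854 s

12.854 s


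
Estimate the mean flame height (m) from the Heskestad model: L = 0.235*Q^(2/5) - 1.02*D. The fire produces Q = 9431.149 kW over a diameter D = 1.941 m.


Q^(2/5) = 38.889
0.235 * Q^(2/5) = 9.1389
1.02 * D = 1.9798
L = 7.1591 m

7.1591 m


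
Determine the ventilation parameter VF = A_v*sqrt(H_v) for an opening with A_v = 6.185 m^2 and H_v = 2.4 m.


sqrt(H_v) = 1.5492
VF = 6.185 * 1.5492 = 9.5818 m^(5/2)

9.5818 m^(5/2)


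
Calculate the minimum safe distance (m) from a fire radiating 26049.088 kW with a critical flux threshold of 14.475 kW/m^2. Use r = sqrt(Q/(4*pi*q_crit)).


4*pi*q_crit = 181.90
Q/(4*pi*q_crit) = 143.21
r = sqrt(143.21) = 11.967 m

11.967 m


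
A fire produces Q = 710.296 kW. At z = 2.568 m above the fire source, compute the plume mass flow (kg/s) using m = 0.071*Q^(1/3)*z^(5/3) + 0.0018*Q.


Q^(1/3) = 8.9224
z^(5/3) = 4.8157
First term = 0.071 * 8.9224 * 4.8157 = 3.0507
Second term = 0.0018 * 710.296 = 1.2785
m = 4.3292 kg/s

4.3292 kg/s


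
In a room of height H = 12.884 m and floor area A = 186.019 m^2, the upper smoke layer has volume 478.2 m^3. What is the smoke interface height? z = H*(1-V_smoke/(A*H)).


V/(A*H) = 0.19953
1 - 0.19953 = 0.80047
z = 12.884 * 0.80047 = 10.313 m

10.313 m


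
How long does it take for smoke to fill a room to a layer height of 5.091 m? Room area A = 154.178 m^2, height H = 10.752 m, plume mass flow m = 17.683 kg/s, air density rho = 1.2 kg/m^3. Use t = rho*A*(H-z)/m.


H - z = 5.661 m
t = 1.2 * 154.178 * 5.661 / 17.683 = 59.230 s

59.230 s


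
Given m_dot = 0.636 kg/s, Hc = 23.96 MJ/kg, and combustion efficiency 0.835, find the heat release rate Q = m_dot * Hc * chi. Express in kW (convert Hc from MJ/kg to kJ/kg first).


Hc = 23.96 MJ/kg = 23.96 * 1000 kJ/kg = 23960 kJ/kg
Q = 0.636 kg/s * 23960 kJ/kg * 0.835 = 12724 kW

12724 kW


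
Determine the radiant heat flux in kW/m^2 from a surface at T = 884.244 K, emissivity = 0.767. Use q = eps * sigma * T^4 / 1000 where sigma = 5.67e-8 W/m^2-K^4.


T^4 = 6.1135e+11
q = 0.767 * 5.67e-8 * 6.1135e+11 / 1000 = 26.587 kW/m^2

26.587 kW/m^2


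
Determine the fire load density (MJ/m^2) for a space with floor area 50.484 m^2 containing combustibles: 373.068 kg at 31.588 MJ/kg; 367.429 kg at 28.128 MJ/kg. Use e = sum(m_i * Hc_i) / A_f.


Total energy = 373.068*31.588 + 367.429*28.128
= 11784.47 + 10335.04
= 22119.51 MJ
e = 22119.51 / 50.484 = 438.15 MJ/m^2

438.15 MJ/m^2


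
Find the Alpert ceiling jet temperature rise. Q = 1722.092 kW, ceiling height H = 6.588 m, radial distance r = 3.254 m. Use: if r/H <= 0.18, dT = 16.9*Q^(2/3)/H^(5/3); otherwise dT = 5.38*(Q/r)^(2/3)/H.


r/H = 3.254 / 6.588 = 0.49393
r/H > 0.18, so dT = 5.38*(Q/r)^(2/3)/H
Q/r = 529.22
(Q/r)^(2/3) = 65.427
dT = 5.38 * 65.427 / 6.588 = 53.430 K

53.430 K


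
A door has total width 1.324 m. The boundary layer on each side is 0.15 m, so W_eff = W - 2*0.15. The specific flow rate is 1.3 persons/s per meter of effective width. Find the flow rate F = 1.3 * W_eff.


W_eff = 1.324 - 0.30 = 1.024 m
F = 1.3 * 1.024 = 1.3312 persons/s

1.3312 persons/s


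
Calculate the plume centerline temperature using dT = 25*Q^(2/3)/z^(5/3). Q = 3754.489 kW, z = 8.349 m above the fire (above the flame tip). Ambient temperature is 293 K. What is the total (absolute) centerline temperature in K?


Q^(2/3) = 241.56
z^(5/3) = 34.360
dT = 25 * 241.56 / 34.360 = 175.76 K
T = 293 + 175.76 = 468.76 K

468.76 K


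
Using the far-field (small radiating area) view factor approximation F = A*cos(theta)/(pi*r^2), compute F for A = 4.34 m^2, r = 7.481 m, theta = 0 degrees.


cos(0 deg) = 1
pi*r^2 = 175.82
F = 4.34 * 1 / 175.82 = 0.024684

0.024684


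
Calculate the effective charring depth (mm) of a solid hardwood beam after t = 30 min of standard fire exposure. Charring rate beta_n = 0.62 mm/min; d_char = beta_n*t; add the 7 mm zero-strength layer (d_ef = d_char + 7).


d_char = 0.62 * 30 = 18.6 mm
d_ef = 18.6 + 1.0*7 = 25.6 mm

25.6 mm


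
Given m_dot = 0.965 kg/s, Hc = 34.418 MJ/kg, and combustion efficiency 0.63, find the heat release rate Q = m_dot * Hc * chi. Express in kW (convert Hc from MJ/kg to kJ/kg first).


Hc = 34.418 MJ/kg = 34.418 * 1000 kJ/kg = 34418 kJ/kg
Q = 0.965 kg/s * 34418 kJ/kg * 0.63 = 20924 kW

20924 kW


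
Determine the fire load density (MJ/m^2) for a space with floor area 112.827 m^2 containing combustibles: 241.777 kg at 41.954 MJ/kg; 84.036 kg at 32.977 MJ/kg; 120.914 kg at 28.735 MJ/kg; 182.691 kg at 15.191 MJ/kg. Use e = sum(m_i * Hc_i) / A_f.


Total energy = 241.777*41.954 + 84.036*32.977 + 120.914*28.735 + 182.691*15.191
= 10143.51 + 2771.255 + 3474.464 + 2775.259
= 19164.49 MJ
e = 19164.49 / 112.827 = 169.86 MJ/m^2

169.86 MJ/m^2


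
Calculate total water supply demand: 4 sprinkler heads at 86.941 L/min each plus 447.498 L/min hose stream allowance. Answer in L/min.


Sprinkler demand = 4 * 86.941 = 347.764 L/min
Total = 347.764 + 447.498 = 795.262 L/min

795.262 L/min


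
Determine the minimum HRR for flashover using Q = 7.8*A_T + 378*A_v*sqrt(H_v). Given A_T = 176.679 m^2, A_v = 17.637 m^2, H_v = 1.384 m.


7.8*A_T = 1378.1
sqrt(H_v) = 1.1764
378*A_v*sqrt(H_v) = 7843.0
Q = 1378.1 + 7843.0 = 9221.1 kW

9221.1 kW


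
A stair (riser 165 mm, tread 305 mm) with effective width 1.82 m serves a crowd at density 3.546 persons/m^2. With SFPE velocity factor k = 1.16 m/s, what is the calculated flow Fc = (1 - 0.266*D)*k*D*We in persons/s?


1 - 0.266*D = 1 - 0.266*3.546 = 0.056764
Fs = 0.056764 * 1.16 * 3.546 = 0.23349 persons/(s*m)
Fc = 0.23349 * 1.82 = 0.42495 persons/s

0.42495 persons/s


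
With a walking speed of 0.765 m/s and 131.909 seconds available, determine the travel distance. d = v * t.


d = 0.765 * 131.909 = 100.91 m

100.91 m


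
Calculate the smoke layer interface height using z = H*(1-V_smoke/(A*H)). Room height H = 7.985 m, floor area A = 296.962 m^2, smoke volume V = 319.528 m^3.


V/(A*H) = 0.13475
1 - 0.13475 = 0.86525
z = 7.985 * 0.86525 = 6.9090 m

6.9090 m


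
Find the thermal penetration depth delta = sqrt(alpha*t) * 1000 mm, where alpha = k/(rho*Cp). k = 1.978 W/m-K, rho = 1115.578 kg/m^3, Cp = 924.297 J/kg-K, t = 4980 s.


alpha = 1.978 / (1115.578 * 924.297) = 1.9183e-06 m^2/s
alpha * t = 0.0095531
delta = sqrt(0.0095531) * 1000 = 97.740 mm

97.740 mm


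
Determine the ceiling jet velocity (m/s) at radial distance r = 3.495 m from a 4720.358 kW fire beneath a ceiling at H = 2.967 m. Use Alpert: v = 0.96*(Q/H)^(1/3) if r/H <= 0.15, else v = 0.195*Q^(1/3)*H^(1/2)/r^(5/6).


r/H = 3.495 / 2.967 = 1.1780
r/H > 0.15, so v = 0.195*Q^(1/3)*H^(1/2)/r^(5/6)
Q^(1/3) = 16.775
H^(1/2) = 1.7225
r^(5/6) = 2.8371
v = 0.195 * 16.775 * 1.7225 / 2.8371 = 1.9860 m/s

1.9860 m/s


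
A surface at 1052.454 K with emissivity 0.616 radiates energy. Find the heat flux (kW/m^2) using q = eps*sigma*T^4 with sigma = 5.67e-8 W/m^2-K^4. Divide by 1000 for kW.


T^4 = 1.2269e+12
q = 0.616 * 5.67e-8 * 1.2269e+12 / 1000 = 42.853 kW/m^2

42.853 kW/m^2


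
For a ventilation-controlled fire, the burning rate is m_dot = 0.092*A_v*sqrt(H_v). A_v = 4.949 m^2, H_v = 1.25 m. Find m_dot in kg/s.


sqrt(H_v) = 1.1180
m_dot = 0.092 * 4.949 * 1.1180 = 0.50905 kg/s

0.50905 kg/s


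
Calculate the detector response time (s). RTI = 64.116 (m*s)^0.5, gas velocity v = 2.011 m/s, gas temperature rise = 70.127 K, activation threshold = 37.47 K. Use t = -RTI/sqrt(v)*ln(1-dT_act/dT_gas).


dT_act/dT_gas = 0.53432
ln(1 - 0.53432) = -0.76425
t = -64.116 / sqrt(2.011) * -0.76425 = 34.554 s

34.554 s


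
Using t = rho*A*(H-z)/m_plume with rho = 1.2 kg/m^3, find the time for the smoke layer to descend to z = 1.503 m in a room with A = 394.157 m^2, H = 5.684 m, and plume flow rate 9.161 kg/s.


H - z = 4.181 m
t = 1.2 * 394.157 * 4.181 / 9.161 = 215.87 s

215.87 s


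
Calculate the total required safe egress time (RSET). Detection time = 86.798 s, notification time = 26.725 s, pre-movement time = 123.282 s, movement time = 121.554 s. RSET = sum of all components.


Total = 86.798 + 26.725 + 123.282 + 121.554 = 358.359 s

358.359 s


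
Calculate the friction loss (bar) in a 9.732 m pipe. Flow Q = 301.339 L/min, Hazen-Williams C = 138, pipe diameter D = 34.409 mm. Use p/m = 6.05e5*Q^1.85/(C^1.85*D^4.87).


Q^1.85 = 38570
C^1.85 = 9094.4
D^4.87 = 3.0450e+07
p/m = 0.084263 bar/m
p_total = 0.084263 * 9.732 = 0.82005 bar

0.82005 bar


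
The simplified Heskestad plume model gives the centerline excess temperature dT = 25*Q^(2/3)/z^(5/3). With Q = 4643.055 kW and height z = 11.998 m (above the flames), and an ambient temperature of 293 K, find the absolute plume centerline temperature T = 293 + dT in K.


Q^(2/3) = 278.31
z^(5/3) = 62.880
dT = 25 * 278.31 / 62.880 = 110.65 K
T = 293 + 110.65 = 403.65 K

403.65 K


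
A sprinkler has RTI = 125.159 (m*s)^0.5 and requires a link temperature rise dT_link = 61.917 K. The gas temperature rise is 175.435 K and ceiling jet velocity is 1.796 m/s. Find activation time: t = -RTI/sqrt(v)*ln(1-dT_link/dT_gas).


dT_link/dT_gas = 0.35293
ln(1 - 0.35293) = -0.43531
t = -125.159 / sqrt(1.796) * -0.43531 = 40.654 s

40.654 s


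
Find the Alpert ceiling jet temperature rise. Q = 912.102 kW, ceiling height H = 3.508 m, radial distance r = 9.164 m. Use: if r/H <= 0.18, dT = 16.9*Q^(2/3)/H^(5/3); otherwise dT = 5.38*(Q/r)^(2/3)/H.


r/H = 9.164 / 3.508 = 2.6123
r/H > 0.18, so dT = 5.38*(Q/r)^(2/3)/H
Q/r = 99.531
(Q/r)^(2/3) = 21.477
dT = 5.38 * 21.477 / 3.508 = 32.938 K

32.938 K


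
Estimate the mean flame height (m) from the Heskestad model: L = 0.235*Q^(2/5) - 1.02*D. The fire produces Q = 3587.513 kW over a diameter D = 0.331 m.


Q^(2/5) = 26.419
0.235 * Q^(2/5) = 6.2085
1.02 * D = 0.33762
L = 5.8709 m

5.8709 m


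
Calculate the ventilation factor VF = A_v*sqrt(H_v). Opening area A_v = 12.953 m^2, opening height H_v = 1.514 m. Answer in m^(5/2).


sqrt(H_v) = 1.2304
VF = 12.953 * 1.2304 = 15.938 m^(5/2)

15.938 m^(5/2)


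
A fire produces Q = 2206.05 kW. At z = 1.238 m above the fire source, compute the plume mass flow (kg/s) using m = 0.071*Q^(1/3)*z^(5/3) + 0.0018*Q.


Q^(1/3) = 13.018
z^(5/3) = 1.4274
First term = 0.071 * 13.018 * 1.4274 = 1.3193
Second term = 0.0018 * 2206.05 = 3.9709
m = 5.2902 kg/s

5.2902 kg/s


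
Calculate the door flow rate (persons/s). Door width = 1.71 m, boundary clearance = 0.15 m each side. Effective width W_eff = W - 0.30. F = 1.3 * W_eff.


W_eff = 1.71 - 0.30 = 1.41 m
F = 1.3 * 1.41 = 1.833 persons/s

1.833 persons/s


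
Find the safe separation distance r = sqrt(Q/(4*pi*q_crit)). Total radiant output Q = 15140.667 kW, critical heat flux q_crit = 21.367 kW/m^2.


4*pi*q_crit = 268.51
Q/(4*pi*q_crit) = 56.389
r = sqrt(56.389) = 7.5092 m

7.5092 m


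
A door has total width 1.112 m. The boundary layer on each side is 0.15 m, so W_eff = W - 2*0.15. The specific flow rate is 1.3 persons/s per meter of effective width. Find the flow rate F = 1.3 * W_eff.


W_eff = 1.112 - 0.30 = 0.812 m
F = 1.3 * 0.812 = 1.0556 persons/s

1.0556 persons/s


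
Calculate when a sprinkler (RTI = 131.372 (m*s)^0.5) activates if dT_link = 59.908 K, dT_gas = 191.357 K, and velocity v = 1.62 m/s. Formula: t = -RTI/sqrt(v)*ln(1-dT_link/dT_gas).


dT_link/dT_gas = 0.31307
ln(1 - 0.31307) = -0.37552
t = -131.372 / sqrt(1.62) * -0.37552 = 38.760 s

38.760 s


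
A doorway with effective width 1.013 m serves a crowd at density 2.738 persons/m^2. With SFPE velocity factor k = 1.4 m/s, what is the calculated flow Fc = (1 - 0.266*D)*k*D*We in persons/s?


1 - 0.266*D = 1 - 0.266*2.738 = 0.27169
Fs = 0.27169 * 1.4 * 2.738 = 1.0414 persons/(s*m)
Fc = 1.0414 * 1.013 = 1.0550 persons/s

1.0550 persons/s


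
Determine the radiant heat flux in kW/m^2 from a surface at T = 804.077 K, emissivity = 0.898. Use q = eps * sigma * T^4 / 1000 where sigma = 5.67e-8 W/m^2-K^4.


T^4 = 4.1801e+11
q = 0.898 * 5.67e-8 * 4.1801e+11 / 1000 = 21.284 kW/m^2

21.284 kW/m^2


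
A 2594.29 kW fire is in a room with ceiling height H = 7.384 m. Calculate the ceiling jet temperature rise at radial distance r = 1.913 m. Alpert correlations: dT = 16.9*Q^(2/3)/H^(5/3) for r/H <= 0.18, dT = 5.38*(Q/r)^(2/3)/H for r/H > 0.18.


r/H = 1.913 / 7.384 = 0.25907
r/H > 0.18, so dT = 5.38*(Q/r)^(2/3)/H
Q/r = 1356.1
(Q/r)^(2/3) = 122.52
dT = 5.38 * 122.52 / 7.384 = 89.267 K

89.267 K


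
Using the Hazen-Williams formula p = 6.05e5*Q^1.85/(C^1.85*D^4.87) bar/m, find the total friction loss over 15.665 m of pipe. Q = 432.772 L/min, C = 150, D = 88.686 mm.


Q^1.85 = 75349
C^1.85 = 10611
D^4.87 = 3.0623e+09
p/m = 0.0014029 bar/m
p_total = 0.0014029 * 15.665 = 0.021976 bar

0.021976 bar


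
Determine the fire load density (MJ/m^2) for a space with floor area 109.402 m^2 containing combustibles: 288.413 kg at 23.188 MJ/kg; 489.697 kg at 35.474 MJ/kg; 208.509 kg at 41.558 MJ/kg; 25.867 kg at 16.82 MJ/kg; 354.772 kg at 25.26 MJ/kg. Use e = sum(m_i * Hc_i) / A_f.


Total energy = 288.413*23.188 + 489.697*35.474 + 208.509*41.558 + 25.867*16.82 + 354.772*25.26
= 6687.721 + 17371.51 + 8665.217 + 435.0829 + 8961.541
= 42121.07 MJ
e = 42121.07 / 109.402 = 385.01 MJ/m^2

385.01 MJ/m^2


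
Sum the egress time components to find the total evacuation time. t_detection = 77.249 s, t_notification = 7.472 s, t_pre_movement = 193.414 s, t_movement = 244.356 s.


Total = 77.249 + 7.472 + 193.414 + 244.356 = 522.491 s

522.491 s


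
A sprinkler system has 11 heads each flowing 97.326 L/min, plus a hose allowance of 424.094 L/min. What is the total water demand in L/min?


Sprinkler demand = 11 * 97.326 = 1070.586 L/min
Total = 1070.586 + 424.094 = 1494.68 L/min

1494.68 L/min


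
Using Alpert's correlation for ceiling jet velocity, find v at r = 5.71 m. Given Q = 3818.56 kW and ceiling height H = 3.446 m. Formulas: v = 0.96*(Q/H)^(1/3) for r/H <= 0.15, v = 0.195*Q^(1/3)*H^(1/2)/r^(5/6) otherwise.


r/H = 5.71 / 3.446 = 1.6570
r/H > 0.15, so v = 0.195*Q^(1/3)*H^(1/2)/r^(5/6)
Q^(1/3) = 15.630
H^(1/2) = 1.8563
r^(5/6) = 4.2710
v = 0.195 * 15.630 * 1.8563 / 4.2710 = 1.3247 m/s

1.3247 m/s


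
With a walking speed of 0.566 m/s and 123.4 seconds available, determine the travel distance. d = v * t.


d = 0.566 * 123.4 = 69.844 m

69.844 m


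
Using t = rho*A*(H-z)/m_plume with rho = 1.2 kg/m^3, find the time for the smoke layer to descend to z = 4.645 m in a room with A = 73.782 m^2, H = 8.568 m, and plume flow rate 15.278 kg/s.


H - z = 3.923 m
t = 1.2 * 73.782 * 3.923 / 15.278 = 22.734 s

22.734 s


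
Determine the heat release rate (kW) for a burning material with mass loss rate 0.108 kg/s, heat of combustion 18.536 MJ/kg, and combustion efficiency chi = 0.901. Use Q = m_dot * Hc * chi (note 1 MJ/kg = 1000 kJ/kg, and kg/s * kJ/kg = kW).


Hc = 18.536 MJ/kg = 18.536 * 1000 kJ/kg = 18536 kJ/kg
Q = 0.108 kg/s * 18536 kJ/kg * 0.901 = 1803.7 kW

1803.7 kW


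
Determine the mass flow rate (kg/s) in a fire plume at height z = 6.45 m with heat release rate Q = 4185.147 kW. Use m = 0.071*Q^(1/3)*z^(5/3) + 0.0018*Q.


Q^(1/3) = 16.115
z^(5/3) = 22.349
First term = 0.071 * 16.115 * 22.349 = 25.572
Second term = 0.0018 * 4185.147 = 7.5333
m = 33.105 kg/s

33.105 kg/s


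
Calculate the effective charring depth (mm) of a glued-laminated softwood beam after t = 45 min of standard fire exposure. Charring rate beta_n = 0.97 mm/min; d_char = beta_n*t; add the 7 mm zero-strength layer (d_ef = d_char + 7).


d_char = 0.97 * 45 = 43.65 mm
d_ef = 43.65 + 1.0*7 = 50.65 mm

50.65 mm


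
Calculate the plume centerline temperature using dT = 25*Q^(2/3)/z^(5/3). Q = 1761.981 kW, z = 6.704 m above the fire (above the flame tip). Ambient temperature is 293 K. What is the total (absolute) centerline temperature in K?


Q^(2/3) = 145.88
z^(5/3) = 23.835
dT = 25 * 145.88 / 23.835 = 153.01 K
T = 293 + 153.01 = 446.01 K

446.01 K


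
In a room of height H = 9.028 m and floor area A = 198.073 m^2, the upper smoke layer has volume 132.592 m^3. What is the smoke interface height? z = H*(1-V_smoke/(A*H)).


V/(A*H) = 0.074148
1 - 0.074148 = 0.92585
z = 9.028 * 0.92585 = 8.3586 m

8.3586 m


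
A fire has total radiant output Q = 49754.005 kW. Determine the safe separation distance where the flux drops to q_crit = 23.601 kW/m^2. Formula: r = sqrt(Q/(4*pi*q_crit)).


4*pi*q_crit = 296.58
Q/(4*pi*q_crit) = 167.76
r = sqrt(167.76) = 12.952 m

12.952 m


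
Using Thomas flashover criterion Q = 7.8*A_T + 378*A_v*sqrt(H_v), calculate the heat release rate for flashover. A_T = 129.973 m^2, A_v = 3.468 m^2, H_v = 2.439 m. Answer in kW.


7.8*A_T = 1013.8
sqrt(H_v) = 1.5617
378*A_v*sqrt(H_v) = 2047.3
Q = 1013.8 + 2047.3 = 3061.1 kW

3061.1 kW


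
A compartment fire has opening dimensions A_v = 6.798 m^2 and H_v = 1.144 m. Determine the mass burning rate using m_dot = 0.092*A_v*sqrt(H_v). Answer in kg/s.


sqrt(H_v) = 1.0696
m_dot = 0.092 * 6.798 * 1.0696 = 0.66893 kg/s

0.66893 kg/s


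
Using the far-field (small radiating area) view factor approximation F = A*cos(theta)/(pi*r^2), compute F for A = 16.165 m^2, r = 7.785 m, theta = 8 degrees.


cos(8 deg) = 0.99027
pi*r^2 = 190.40
F = 16.165 * 0.99027 / 190.40 = 0.084074

0.084074


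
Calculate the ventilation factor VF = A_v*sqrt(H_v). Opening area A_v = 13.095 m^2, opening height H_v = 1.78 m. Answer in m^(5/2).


sqrt(H_v) = 1.3342
VF = 13.095 * 1.3342 = 17.471 m^(5/2)

17.471 m^(5/2)


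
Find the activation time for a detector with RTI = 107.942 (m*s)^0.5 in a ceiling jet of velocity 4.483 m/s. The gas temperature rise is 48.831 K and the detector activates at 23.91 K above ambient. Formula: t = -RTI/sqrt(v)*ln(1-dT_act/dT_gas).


dT_act/dT_gas = 0.48965
ln(1 - 0.48965) = -0.67265
t = -107.942 / sqrt(4.483) * -0.67265 = 34.292 s

34.292 s


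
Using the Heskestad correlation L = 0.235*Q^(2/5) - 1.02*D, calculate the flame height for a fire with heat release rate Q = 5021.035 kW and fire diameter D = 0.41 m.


Q^(2/5) = 30.222
0.235 * Q^(2/5) = 7.1021
1.02 * D = 0.41820
L = 6.6839 m

6.6839 m


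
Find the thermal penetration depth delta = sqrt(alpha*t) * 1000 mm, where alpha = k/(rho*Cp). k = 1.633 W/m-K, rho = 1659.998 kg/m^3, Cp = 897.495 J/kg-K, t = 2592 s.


alpha = 1.633 / (1659.998 * 897.495) = 1.0961e-06 m^2/s
alpha * t = 0.0028411
delta = sqrt(0.0028411) * 1000 = 53.302 mm

53.302 mm


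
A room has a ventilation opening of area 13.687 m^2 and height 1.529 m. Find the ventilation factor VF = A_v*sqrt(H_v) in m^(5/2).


sqrt(H_v) = 1.2365
VF = 13.687 * 1.2365 = 16.924 m^(5/2)

16.924 m^(5/2)


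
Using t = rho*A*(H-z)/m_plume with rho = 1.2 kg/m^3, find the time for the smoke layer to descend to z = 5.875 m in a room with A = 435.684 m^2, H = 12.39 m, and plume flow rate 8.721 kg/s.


H - z = 6.515 m
t = 1.2 * 435.684 * 6.515 / 8.721 = 390.57 s

390.57 s


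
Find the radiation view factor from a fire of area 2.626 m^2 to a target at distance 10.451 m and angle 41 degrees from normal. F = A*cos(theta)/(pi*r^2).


cos(41 deg) = 0.75471
pi*r^2 = 343.14
F = 2.626 * 0.75471 / 343.14 = 0.0057758

0.0057758


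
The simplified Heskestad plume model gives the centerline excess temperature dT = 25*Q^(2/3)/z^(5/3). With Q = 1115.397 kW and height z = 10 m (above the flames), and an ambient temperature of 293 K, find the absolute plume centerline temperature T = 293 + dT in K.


Q^(2/3) = 107.55
z^(5/3) = 46.416
dT = 25 * 107.55 / 46.416 = 57.929 K
T = 293 + 57.929 = 350.93 K

350.93 K


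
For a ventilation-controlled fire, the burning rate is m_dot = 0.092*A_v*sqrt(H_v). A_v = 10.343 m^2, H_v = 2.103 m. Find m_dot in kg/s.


sqrt(H_v) = 1.4502
m_dot = 0.092 * 10.343 * 1.4502 = 1.3799 kg/s

1.3799 kg/s


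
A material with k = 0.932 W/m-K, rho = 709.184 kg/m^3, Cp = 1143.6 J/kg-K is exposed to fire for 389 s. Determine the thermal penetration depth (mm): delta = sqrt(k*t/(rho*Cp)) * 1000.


alpha = 0.932 / (709.184 * 1143.6) = 1.1492e-06 m^2/s
alpha * t = 0.00044703
delta = sqrt(0.00044703) * 1000 = 21.143 mm

21.143 mm


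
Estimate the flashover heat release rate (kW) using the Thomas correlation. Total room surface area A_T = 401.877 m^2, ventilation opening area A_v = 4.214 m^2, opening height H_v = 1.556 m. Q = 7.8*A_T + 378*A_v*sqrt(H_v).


7.8*A_T = 3134.6
sqrt(H_v) = 1.2474
378*A_v*sqrt(H_v) = 1987.0
Q = 3134.6 + 1987.0 = 5121.6 kW

5121.6 kW


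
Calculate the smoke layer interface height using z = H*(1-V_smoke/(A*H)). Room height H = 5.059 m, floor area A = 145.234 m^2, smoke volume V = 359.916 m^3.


V/(A*H) = 0.48986
1 - 0.48986 = 0.51014
z = 5.059 * 0.51014 = 2.5808 m

2.5808 m


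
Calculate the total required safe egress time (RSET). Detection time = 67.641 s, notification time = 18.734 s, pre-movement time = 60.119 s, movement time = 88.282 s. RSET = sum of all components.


Total = 67.641 + 18.734 + 60.119 + 88.282 = 234.776 s

234.776 s


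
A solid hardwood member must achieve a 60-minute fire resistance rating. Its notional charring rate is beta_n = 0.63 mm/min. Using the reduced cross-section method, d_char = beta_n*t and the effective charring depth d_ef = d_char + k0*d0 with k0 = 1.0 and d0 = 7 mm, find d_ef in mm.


d_char = 0.63 * 60 = 37.8 mm
d_ef = 37.8 + 1.0*7 = 44.8 mm

44.8 mm


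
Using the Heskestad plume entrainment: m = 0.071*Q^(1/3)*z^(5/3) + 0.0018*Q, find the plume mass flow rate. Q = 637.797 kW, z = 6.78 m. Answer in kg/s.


Q^(1/3) = 8.6078
z^(5/3) = 24.288
First term = 0.071 * 8.6078 * 24.288 = 14.843
Second term = 0.0018 * 637.797 = 1.1480
m = 15.992 kg/s

15.992 kg/s


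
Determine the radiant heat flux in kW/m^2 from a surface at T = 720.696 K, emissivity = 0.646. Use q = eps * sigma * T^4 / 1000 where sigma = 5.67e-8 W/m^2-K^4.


T^4 = 2.6978e+11
q = 0.646 * 5.67e-8 * 2.6978e+11 / 1000 = 9.8815 kW/m^2

9.8815 kW/m^2


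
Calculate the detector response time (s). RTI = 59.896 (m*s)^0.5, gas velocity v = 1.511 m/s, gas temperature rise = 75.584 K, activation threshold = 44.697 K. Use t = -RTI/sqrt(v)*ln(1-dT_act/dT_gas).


dT_act/dT_gas = 0.59136
ln(1 - 0.59136) = -0.89491
t = -59.896 / sqrt(1.511) * -0.89491 = 43.606 s

43.606 s


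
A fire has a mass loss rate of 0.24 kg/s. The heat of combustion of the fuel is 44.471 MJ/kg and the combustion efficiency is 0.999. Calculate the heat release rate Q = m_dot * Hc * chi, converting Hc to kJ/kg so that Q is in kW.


Hc = 44.471 MJ/kg = 44.471 * 1000 kJ/kg = 44471 kJ/kg
Q = 0.24 kg/s * 44471 kJ/kg * 0.999 = 10662 kW

10662 kW


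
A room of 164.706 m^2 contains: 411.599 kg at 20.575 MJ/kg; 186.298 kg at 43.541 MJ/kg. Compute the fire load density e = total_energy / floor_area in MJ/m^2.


Total energy = 411.599*20.575 + 186.298*43.541
= 8468.649 + 8111.601
= 16580.25 MJ
e = 16580.25 / 164.706 = 100.67 MJ/m^2

100.67 MJ/m^2


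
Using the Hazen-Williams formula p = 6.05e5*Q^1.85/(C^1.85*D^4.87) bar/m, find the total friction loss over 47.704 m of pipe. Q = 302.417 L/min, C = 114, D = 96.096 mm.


Q^1.85 = 38826
C^1.85 = 6386.7
D^4.87 = 4.5266e+09
p/m = 0.00081251 bar/m
p_total = 0.00081251 * 47.704 = 0.038760 bar

0.038760 bar


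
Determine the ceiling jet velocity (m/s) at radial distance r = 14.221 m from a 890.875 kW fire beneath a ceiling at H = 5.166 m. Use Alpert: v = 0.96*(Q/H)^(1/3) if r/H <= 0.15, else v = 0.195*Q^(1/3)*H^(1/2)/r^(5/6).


r/H = 14.221 / 5.166 = 2.7528
r/H > 0.15, so v = 0.195*Q^(1/3)*H^(1/2)/r^(5/6)
Q^(1/3) = 9.6222
H^(1/2) = 2.2729
r^(5/6) = 9.1364
v = 0.195 * 9.6222 * 2.2729 / 9.1364 = 0.46678 m/s

0.46678 m/s


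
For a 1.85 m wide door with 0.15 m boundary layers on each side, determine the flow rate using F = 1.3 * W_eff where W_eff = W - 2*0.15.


W_eff = 1.85 - 0.30 = 1.55 m
F = 1.3 * 1.55 = 2.015 persons/s

2.015 persons/s


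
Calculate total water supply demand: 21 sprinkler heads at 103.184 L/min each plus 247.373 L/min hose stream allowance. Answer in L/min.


Sprinkler demand = 21 * 103.184 = 2166.864 L/min
Total = 2166.864 + 247.373 = 2414.237 L/min

2414.237 L/min


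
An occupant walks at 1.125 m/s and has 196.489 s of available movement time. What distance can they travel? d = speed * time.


d = 1.125 * 196.489 = 221.05 m

221.05 m


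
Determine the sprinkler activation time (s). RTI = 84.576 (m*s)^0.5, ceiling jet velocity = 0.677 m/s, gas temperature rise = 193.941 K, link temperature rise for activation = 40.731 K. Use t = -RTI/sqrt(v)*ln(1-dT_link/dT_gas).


dT_link/dT_gas = 0.21002
ln(1 - 0.21002) = -0.23574
t = -84.576 / sqrt(0.677) * -0.23574 = 24.232 s

24.232 s
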